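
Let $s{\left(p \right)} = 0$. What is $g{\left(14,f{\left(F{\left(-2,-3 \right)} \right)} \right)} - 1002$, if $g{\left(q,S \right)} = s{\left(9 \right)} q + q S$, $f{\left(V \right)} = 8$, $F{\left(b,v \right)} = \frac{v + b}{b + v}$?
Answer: $-890$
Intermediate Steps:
$F{\left(b,v \right)} = 1$ ($F{\left(b,v \right)} = \frac{b + v}{b + v} = 1$)
$g{\left(q,S \right)} = S q$ ($g{\left(q,S \right)} = 0 q + q S = 0 + S q = S q$)
$g{\left(14,f{\left(F{\left(-2,-3 \right)} \right)} \right)} - 1002 = 8 \cdot 14 - 1002 = 112 - 1002 = -890$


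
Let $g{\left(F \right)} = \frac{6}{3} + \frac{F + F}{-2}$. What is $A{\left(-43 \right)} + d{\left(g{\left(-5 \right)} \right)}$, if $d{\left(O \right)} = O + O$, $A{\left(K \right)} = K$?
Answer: $-29$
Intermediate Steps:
$g{\left(F \right)} = 2 - F$ ($g{\left(F \right)} = 6 \cdot \frac{1}{3} + 2 F \left(- \frac{1}{2}\right) = 2 - F$)
$d{\left(O \right)} = 2 O$
$A{\left(-43 \right)} + d{\left(g{\left(-5 \right)} \right)} = -43 + 2 \left(2 - -5\right) = -43 + 2 \left(2 + 5\right) = -43 + 2 \cdot 7 = -43 + 14 = -29$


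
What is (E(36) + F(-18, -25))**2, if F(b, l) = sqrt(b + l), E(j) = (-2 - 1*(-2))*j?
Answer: -43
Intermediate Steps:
E(j) = 0 (E(j) = (-2 + 2)*j = 0*j = 0)
(E(36) + F(-18, -25))**2 = (0 + sqrt(-18 - 25))**2 = (0 + sqrt(-43))**2 = (0 + I*sqrt(43))**2 = (I*sqrt(43))**2 = -43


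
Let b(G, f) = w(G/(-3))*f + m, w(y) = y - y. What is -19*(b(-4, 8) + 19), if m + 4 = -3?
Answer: -228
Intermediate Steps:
m = -7 (m = -4 - 3 = -7)
w(y) = 0
b(G, f) = -7 (b(G, f) = 0*f - 7 = 0 - 7 = -7)
-19*(b(-4, 8) + 19) = -19*(-7 + 19) = -19*12 = -228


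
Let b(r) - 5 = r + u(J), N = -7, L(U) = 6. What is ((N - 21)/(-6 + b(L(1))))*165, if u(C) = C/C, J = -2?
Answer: -770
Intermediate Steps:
u(C) = 1
b(r) = 6 + r (b(r) = 5 + (r + 1) = 5 + (1 + r) = 6 + r)
((N - 21)/(-6 + b(L(1))))*165 = ((-7 - 21)/(-6 + (6 + 6)))*165 = -28/(-6 + 12)*165 = -28/6*165 = -28*⅙*165 = -14/3*165 = -770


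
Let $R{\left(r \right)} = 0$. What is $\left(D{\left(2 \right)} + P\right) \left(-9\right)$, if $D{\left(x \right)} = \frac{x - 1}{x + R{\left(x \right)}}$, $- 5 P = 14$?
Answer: $\frac{207}{10} \approx 20.7$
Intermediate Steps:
$P = - \frac{14}{5}$ ($P = \left(- \frac{1}{5}\right) 14 = - \frac{14}{5} \approx -2.8$)
$D{\left(x \right)} = \frac{-1 + x}{x}$ ($D{\left(x \right)} = \frac{x - 1}{x + 0} = \frac{-1 + x}{x}$)
$\left(D{\left(2 \right)} + P\right) \left(-9\right) = \left(\frac{-1 + 2}{2} - \frac{14}{5}\right) \left(-9\right) = \left(\frac{1}{2} \cdot 1 - \frac{14}{5}\right) \left(-9\right) = \left(\frac{1}{2} - \frac{14}{5}\right) \left(-9\right) = \left(- \frac{23}{10}\right) \left(-9\right) = \frac{207}{10}$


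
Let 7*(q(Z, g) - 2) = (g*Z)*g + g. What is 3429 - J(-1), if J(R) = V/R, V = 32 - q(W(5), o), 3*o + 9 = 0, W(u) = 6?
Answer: 24162/7 ≈ 3451.7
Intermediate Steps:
o = -3 (o = -3 + (⅓)*0 = -3 + 0 = -3)
q(Z, g) = 2 + g/7 + Z*g²/7 (q(Z, g) = 2 + ((g*Z)*g + g)/7 = 2 + ((Z*g)*g + g)/7 = 2 + (Z*g² + g)/7 = 2 + (g + Z*g²)/7 = 2 + (g/7 + Z*g²/7) = 2 + g/7 + Z*g²/7)
V = 159/7 (V = 32 - (2 + (⅐)*(-3) + (⅐)*6*(-3)²) = 32 - (2 - 3/7 + (⅐)*6*9) = 32 - (2 - 3/7 + 54/7) = 32 - 1*65/7 = 32 - 65/7 = 159/7 ≈ 22.714)
J(R) = 159/(7*R)
3429 - J(-1) = 3429 - 159/(7*(-1)) = 3429 - 159*(-1)/7 = 3429 - 1*(-159/7) = 3429 + 159/7 = 24162/7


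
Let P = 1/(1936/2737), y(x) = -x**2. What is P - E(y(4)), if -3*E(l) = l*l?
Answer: 503827/5808 ≈ 86.747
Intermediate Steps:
E(l) = -l**2/3 (E(l) = -l*l/3 = -l**2/3)
P = 2737/1936 (P = 1/(1936*(1/2737)) = 1/(1936/2737) = 2737/1936 ≈ 1.4137)
P - E(y(4)) = 2737/1936 - (-1)*(-1*4**2)**2/3 = 2737/1936 - (-1)*(-1*16)**2/3 = 2737/1936 - (-1)*(-16)**2/3 = 2737/1936 - (-1)*256/3 = 2737/1936 - 1*(-256/3) = 2737/1936 + 256/3 = 503827/5808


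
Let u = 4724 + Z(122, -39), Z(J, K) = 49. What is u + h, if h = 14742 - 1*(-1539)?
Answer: 21054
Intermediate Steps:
u = 4773 (u = 4724 + 49 = 4773)
h = 16281 (h = 14742 + 1539 = 16281)
u + h = 4773 + 16281 = 21054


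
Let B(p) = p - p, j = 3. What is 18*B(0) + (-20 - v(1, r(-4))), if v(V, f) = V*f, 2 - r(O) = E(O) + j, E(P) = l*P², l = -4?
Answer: -83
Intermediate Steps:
E(P) = -4*P²
r(O) = -1 + 4*O² (r(O) = 2 - (-4*O² + 3) = 2 - (3 - 4*O²) = 2 + (-3 + 4*O²) = -1 + 4*O²)
B(p) = 0
18*B(0) + (-20 - v(1, r(-4))) = 18*0 + (-20 - (-1 + 4*(-4)²)) = 0 + (-20 - (-1 + 4*16)) = 0 + (-20 - (-1 + 64)) = 0 + (-20 - 63) = 0 - 83 = -83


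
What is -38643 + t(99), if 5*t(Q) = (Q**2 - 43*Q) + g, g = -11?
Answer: -187682/5 ≈ -37536.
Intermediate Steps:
t(Q) = -11/5 - 43*Q/5 + Q**2/5 (t(Q) = ((Q**2 - 43*Q) - 11)/5 = (-11 + Q**2 - 43*Q)/5 = -11/5 - 43*Q/5 + Q**2/5)
-38643 + t(99) = -38643 + (-11/5 - 43/5*99 + (1/5)*99**2) = -38643 + (-11/5 - 4257/5 + (1/5)*9801) = -38643 + (-11/5 - 4257/5 + 9801/5) = -38643 + 5533/5 = -187682/5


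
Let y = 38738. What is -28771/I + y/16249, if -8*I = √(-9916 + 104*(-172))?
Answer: 38738/16249 - 115084*I*√6951/6951 ≈ 2.384 - 1380.4*I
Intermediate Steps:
I = -I*√6951/4 (I = -√(-9916 + 104*(-172))/8 = -√(-9916 - 17888)/8 = -I*√6951/4 ≈ -20.843*I)
-28771/I + y/16249 = -28771*4*I*√6951/6951 + 38738/16249 = -115084*I*√6951/6951 + 38738*(1/16249) = -115084*I*√6951/6951 + 38738/16249 = 38738/16249 - 115084*I*√6951/6951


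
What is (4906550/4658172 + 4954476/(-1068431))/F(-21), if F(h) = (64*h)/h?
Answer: -8918245627411/159261931780224 ≈ -0.055997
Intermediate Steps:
F(h) = 64
(4906550/4658172 + 4954476/(-1068431))/F(-21) = (4906550/4658172 + 4954476/(-1068431))/64 = (4906550*(1/4658172) + 4954476*(-1/1068431))*(1/64) = (2453275/2329086 - 4954476/1068431)*(1/64) = -8918245627411/2488467684066*1/64 = -8918245627411/159261931780224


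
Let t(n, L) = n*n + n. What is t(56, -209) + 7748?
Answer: 10940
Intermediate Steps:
t(n, L) = n + n² (t(n, L) = n² + n = n + n²)
t(56, -209) + 7748 = 56*(1 + 56) + 7748 = 56*57 + 7748 = 3192 + 7748 = 10940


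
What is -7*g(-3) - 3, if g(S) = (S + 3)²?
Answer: -3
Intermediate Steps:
g(S) = (3 + S)²
-7*g(-3) - 3 = -7*(3 - 3)² - 3 = -7*0² - 3 = -7*0 - 3 = 0 - 3 = -3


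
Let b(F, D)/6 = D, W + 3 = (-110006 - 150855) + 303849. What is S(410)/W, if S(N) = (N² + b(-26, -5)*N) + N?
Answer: 31242/8597 ≈ 3.6341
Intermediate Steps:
W = 42985 (W = -3 + ((-110006 - 150855) + 303849) = -3 + (-260861 + 303849) = -3 + 42988 = 42985)
b(F, D) = 6*D
S(N) = N² - 29*N (S(N) = (N² + (6*(-5))*N) + N = (N² - 30*N) + N = N² - 29*N)
S(410)/W = (410*(-29 + 410))/42985 = (410*381)*(1/42985) = 156210*(1/42985) = 31242/8597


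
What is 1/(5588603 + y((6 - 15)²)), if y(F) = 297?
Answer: 1/5588900 ≈ 1.7893e-7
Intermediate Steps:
1/(5588603 + y((6 - 15)²)) = 1/(5588603 + 297) = 1/5588900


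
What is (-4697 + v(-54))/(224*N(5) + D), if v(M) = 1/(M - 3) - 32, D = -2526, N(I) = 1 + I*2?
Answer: 134777/1767 ≈ 76.274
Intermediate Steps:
N(I) = 1 + 2*I
v(M) = -32 + 1/(-3 + M) (v(M) = 1/(-3 + M) - 32 = -32 + 1/(-3 + M))
(-4697 + v(-54))/(224*N(5) + D) = (-4697 + (97 - 32*(-54))/(-3 - 54))/(224*(1 + 2*5) - 2526) = (-4697 + (97 + 1728)/(-57))/(224*(1 + 10) - 2526) = (-4697 - 1/57*1825)/(224*11 - 2526) = (-4697 - 1825/57)/(2464 - 2526) = -269554/57/(-62) = -269554/57*(-1/62) = 134777/1767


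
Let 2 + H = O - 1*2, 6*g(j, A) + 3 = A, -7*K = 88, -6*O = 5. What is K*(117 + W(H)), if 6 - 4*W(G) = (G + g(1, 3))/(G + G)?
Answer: -10417/7 ≈ -1488.1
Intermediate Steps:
O = -⅚ (O = -⅙*5 = -⅚ ≈ -0.83333)
K = -88/7 (K = -⅐*88 = -88/7 ≈ -12.571)
g(j, A) = -½ + A/6
H = -29/6 (H = -2 + (-⅚ - 1*2) = -2 + (-⅚ - 2) = -2 - 17/6 = -29/6 ≈ -4.8333)
W(G) = 11/8 (W(G) = 3/2 - (G + (-½ + (⅙)*3))/(4*(G + G)) = 3/2 - (G + (-½ + ½))/(4*(2*G)) = 3/2 - (G + 0)*1/(2*G)/4 = 3/2 - G*1/(2*G)/4 = 3/2 - ¼*½ = 3/2 - ⅛ = 11/8)
K*(117 + W(H)) = -88*(117 + 11/8)/7 = -88/7*947/8 = -10417/7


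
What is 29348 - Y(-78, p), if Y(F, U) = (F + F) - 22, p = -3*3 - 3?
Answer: 29526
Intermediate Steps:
p = -12 (p = -9 - 3 = -12)
Y(F, U) = -22 + 2*F (Y(F, U) = 2*F - 22 = -22 + 2*F)
29348 - Y(-78, p) = 29348 - (-22 + 2*(-78)) = 29348 - (-22 - 156) = 29348 - 1*(-178) = 29348 + 178 = 29526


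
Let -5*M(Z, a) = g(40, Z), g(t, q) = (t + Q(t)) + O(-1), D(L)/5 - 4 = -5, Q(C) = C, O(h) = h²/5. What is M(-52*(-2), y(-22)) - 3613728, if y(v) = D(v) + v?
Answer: -90343601/25 ≈ -3.6137e+6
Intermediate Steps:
O(h) = h²/5
D(L) = -5 (D(L) = 20 + 5*(-5) = 20 - 25 = -5)
g(t, q) = ⅕ + 2*t (g(t, q) = (t + t) + (⅕)*(-1)² = 2*t + (⅕)*1 = 2*t + ⅕ = ⅕ + 2*t)
y(v) = -5 + v
M(Z, a) = -401/25 (M(Z, a) = -(⅕ + 2*40)/5 = -(⅕ + 80)/5 = -⅕*401/5 = -401/25)
M(-52*(-2), y(-22)) - 3613728 = -401/25 - 3613728 = -90343601/25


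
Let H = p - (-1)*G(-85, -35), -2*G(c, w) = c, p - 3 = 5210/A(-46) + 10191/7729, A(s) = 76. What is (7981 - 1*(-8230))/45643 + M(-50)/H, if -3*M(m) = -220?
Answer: 44203015768/44613501069 ≈ 0.99080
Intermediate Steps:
M(m) = 220/3 (M(m) = -⅓*(-220) = 220/3)
p = 21402409/293702 (p = 3 + (5210/76 + 10191/7729) = 3 + (5210*(1/76) + 10191*(1/7729)) = 3 + (2605/38 + 10191/7729) = 3 + 20521303/293702 = 21402409/293702 ≈ 72.871)
G(c, w) = -c/2
H = 16942372/146851 (H = 21402409/293702 - (-1)*(-½*(-85)) = 21402409/293702 - (-1)*85/2 = 21402409/293702 - 1*(-85/2) = 21402409/293702 + 85/2 = 16942372/146851 ≈ 115.37)
(7981 - 1*(-8230))/45643 + M(-50)/H = (7981 - 1*(-8230))/45643 + 220/(3*(16942372/146851)) = (7981 + 8230)*(1/45643) + (220/3)*(146851/16942372) = 16211*(1/45643) + 8076805/12706779 = 1247/3511 + 8076805/12706779 = 44203015768/44613501069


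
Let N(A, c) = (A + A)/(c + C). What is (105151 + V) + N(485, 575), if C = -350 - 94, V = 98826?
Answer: 26721957/131 ≈ 2.0398e+5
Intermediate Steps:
C = -444
N(A, c) = 2*A/(-444 + c) (N(A, c) = (A + A)/(c - 444) = (2*A)/(-444 + c) = 2*A/(-444 + c))
(105151 + V) + N(485, 575) = (105151 + 98826) + 2*485/(-444 + 575) = 203977 + 2*485/131 = 203977 + 2*485*(1/131) = 203977 + 970/131 = 26721957/131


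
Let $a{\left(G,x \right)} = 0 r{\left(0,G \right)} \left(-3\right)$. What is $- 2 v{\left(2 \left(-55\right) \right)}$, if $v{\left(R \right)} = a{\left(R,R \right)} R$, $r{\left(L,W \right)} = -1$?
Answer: $0$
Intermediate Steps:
$a{\left(G,x \right)} = 0$ ($a{\left(G,x \right)} = 0 \left(-1\right) \left(-3\right) = 0 \left(-3\right) = 0$)
$v{\left(R \right)} = 0$ ($v{\left(R \right)} = 0 R = 0$)
$- 2 v{\left(2 \left(-55\right) \right)} = \left(-2\right) 0 = 0$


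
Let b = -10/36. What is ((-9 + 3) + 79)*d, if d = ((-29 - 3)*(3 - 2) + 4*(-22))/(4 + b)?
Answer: -157680/67 ≈ -2353.4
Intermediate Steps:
b = -5/18 (b = -10*1/36 = -5/18 ≈ -0.27778)
d = -2160/67 (d = ((-29 - 3)*(3 - 2) + 4*(-22))/(4 - 5/18) = (-32*1 - 88)/(67/18) = (-32 - 88)*(18/67) = -120*18/67 = -2160/67 ≈ -32.239)
((-9 + 3) + 79)*d = ((-9 + 3) + 79)*(-2160/67) = (-6 + 79)*(-2160/67) = 73*(-2160/67) = -157680/67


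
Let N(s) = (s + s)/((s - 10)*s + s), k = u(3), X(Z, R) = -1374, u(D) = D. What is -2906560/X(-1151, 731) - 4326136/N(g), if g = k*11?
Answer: -35663211904/687 ≈ -5.1911e+7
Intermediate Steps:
k = 3
g = 33 (g = 3*11 = 33)
N(s) = 2*s/(s + s*(-10 + s)) (N(s) = (2*s)/((-10 + s)*s + s) = (2*s)/(s*(-10 + s) + s) = (2*s)/(s + s*(-10 + s)) = 2*s/(s + s*(-10 + s)))
-2906560/X(-1151, 731) - 4326136/N(g) = -2906560/(-1374) - 4326136/(2/(-9 + 33)) = -2906560*(-1/1374) - 4326136/(2/24) = 1453280/687 - 4326136/(2*(1/24)) = 1453280/687 - 4326136/1/12 = 1453280/687 - 4326136*12 = 1453280/687 - 51913632 = -35663211904/687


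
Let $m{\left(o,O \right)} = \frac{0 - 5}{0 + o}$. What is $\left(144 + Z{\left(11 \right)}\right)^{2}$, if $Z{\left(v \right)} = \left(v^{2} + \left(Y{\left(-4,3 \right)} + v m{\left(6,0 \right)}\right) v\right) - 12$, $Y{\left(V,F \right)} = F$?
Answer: $\frac{1234321}{36} \approx 34287.0$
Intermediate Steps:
$m{\left(o,O \right)} = - \frac{5}{o}$
$Z{\left(v \right)} = -12 + v^{2} + v \left(3 - \frac{5 v}{6}\right)$ ($Z{\left(v \right)} = \left(v^{2} + \left(3 + v \left(- \frac{5}{6}\right)\right) v\right) - 12 = \left(v^{2} + \left(3 - \frac{5 v}{6}\right) v\right) - 12 = \left(v^{2} + v \left(3 - \frac{5 v}{6}\right)\right) - 12 = -12 + v^{2} + v \left(3 - \frac{5 v}{6}\right)$)
$\left(144 + Z{\left(11 \right)}\right)^{2} = \left(144 + \left(-12 + 3 \cdot 11 + \frac{11^{2}}{6}\right)\right)^{2} = \left(144 + \left(-12 + 33 + \frac{1}{6} \cdot 121\right)\right)^{2} = \left(144 + \left(-12 + 33 + \frac{121}{6}\right)\right)^{2} = \left(144 + \frac{247}{6}\right)^{2} = \left(\frac{1111}{6}\right)^{2} = \frac{1234321}{36}$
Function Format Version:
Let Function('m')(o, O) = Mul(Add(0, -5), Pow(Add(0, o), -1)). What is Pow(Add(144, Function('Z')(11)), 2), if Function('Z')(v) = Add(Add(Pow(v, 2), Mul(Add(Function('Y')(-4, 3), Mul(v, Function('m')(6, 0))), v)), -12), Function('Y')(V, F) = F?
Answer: Rational(1234321, 36) ≈ 34287.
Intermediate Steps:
Function('m')(o, O) = Mul(-5, Pow(o, -1))
Function('Z')(v) = Add(-12, Pow(v, 2), Mul(v, Add(3, Mul(Rational(-5, 6), v)))) (Function('Z')(v) = Add(Add(Pow(v, 2), Mul(Add(3, Mul(v, Mul(-5, Pow(6, -1)))), v)), -12) = Add(Add(Pow(v, 2), Mul(Add(3, Mul(v, Mul(-5, Rational(1, 6)))), v)), -12) = Add(Add(Pow(v, 2), Mul(Add(3, Mul(v, Rational(-5, 6))), v)), -12) = Add(Add(Pow(v, 2), Mul(Add(3, Mul(Rational(-5, 6), v)), v)), -12) = Add(Add(Pow(v, 2), Mul(v, Add(3, Mul(Rational(-5, 6), v)))), -12) = Add(-12, Pow(v, 2), Mul(v, Add(3, Mul(Rational(-5, 6), v)))))
Pow(Add(144, Function('Z')(11)), 2) = Pow(Add(144, Add(-12, Mul(3, 11), Mul(Rational(1, 6), Pow(11, 2)))), 2) = Pow(Add(144, Add(-12, 33, Mul(Rational(1, 6), 121))), 2) = Pow(Add(144, Add(-12, 33, Rational(121, 6))), 2) = Pow(Add(144, Rational(247, 6)), 2) = Pow(Rational(1111, 6), 2) = Rational(1234321, 36)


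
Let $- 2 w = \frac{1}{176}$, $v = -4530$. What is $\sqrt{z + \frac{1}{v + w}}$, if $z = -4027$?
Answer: $\frac{i \sqrt{10239150561302939}}{1594561} \approx 63.459 i$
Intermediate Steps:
$w = - \frac{1}{352}$ ($w = - \frac{1}{2 \cdot 176} = \left(- \frac{1}{2}\right) \frac{1}{176} = - \frac{1}{352} \approx -0.0028409$)
$\sqrt{z + \frac{1}{v + w}} = \sqrt{-4027 + \frac{1}{-4530 - \frac{1}{352}}} = \sqrt{-4027 + \frac{1}{- \frac{1594561}{352}}} = \sqrt{-4027 - \frac{352}{1594561}} = \sqrt{- \frac{6421297499}{1594561}} = \frac{i \sqrt{10239150561302939}}{1594561}$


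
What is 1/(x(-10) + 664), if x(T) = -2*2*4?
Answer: 1/648 ≈ 0.0015432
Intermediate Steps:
x(T) = -16 (x(T) = -4*4 = -16)
1/(x(-10) + 664) = 1/(-16 + 664) = 1/648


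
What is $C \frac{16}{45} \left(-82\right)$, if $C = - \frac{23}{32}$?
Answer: $\frac{943}{45} \approx 20.956$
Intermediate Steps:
$C = - \frac{23}{32}$ ($C = \left(-23\right) \frac{1}{32} = - \frac{23}{32} \approx -0.71875$)
$C \frac{16}{45} \left(-82\right) = - \frac{23 \cdot \frac{16}{45}}{32} \left(-82\right) = - \frac{23 \cdot 16 \cdot \frac{1}{45}}{32} \left(-82\right) = \left(- \frac{23}{32}\right) \frac{16}{45} \left(-82\right) = \left(- \frac{23}{90}\right) \left(-82\right) = \frac{943}{45}$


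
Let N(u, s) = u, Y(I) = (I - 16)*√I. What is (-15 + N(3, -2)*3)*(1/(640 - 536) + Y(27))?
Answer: -3/52 - 198*√3 ≈ -343.00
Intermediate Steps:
Y(I) = √I*(-16 + I) (Y(I) = (-16 + I)*√I = √I*(-16 + I))
(-15 + N(3, -2)*3)*(1/(640 - 536) + Y(27)) = (-15 + 3*3)*(1/(640 - 536) + √27*(-16 + 27)) = (-15 + 9)*(1/104 + (3*√3)*11) = -6*(1/104 + 33*√3) = -3/52 - 198*√3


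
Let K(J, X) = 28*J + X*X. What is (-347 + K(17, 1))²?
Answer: 16900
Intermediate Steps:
K(J, X) = X² + 28*J (K(J, X) = 28*J + X² = X² + 28*J)
(-347 + K(17, 1))² = (-347 + (1² + 28*17))² = (-347 + (1 + 476))² = (-347 + 477)² = 130² = 16900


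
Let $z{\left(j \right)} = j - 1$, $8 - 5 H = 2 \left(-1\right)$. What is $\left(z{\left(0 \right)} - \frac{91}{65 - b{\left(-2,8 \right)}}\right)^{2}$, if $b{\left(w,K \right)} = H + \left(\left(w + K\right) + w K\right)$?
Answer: $\frac{26896}{5329} \approx 5.0471$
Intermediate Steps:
$H = 2$ ($H = \frac{8}{5} - \frac{2 \left(-1\right)}{5} = \frac{8}{5} - - \frac{2}{5} = \frac{8}{5} + \frac{2}{5} = 2$)
$b{\left(w,K \right)} = 2 + K + w + K w$ ($b{\left(w,K \right)} = 2 + \left(\left(w + K\right) + w K\right) = 2 + \left(\left(K + w\right) + K w\right) = 2 + \left(K + w + K w\right) = 2 + K + w + K w$)
$z{\left(j \right)} = -1 + j$
$\left(z{\left(0 \right)} - \frac{91}{65 - b{\left(-2,8 \right)}}\right)^{2} = \left(\left(-1 + 0\right) - \frac{91}{65 - \left(2 + 8 - 2 + 8 \left(-2\right)\right)}\right)^{2} = \left(-1 - \frac{91}{65 - \left(2 + 8 - 2 - 16\right)}\right)^{2} = \left(-1 - \frac{91}{65 - -8}\right)^{2} = \left(-1 - \frac{91}{65 + 8}\right)^{2} = \left(-1 - \frac{91}{73}\right)^{2} = \left(- \frac{164}{73}\right)^{2} = \frac{26896}{5329}$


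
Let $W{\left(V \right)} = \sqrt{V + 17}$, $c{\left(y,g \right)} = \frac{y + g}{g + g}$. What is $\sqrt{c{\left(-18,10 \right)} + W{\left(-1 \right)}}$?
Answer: $\frac{3 \sqrt{10}}{5} \approx 1.8974$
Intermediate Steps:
$c{\left(y,g \right)} = \frac{g + y}{2 g}$
$W{\left(V \right)} = \sqrt{17 + V}$
$\sqrt{c{\left(-18,10 \right)} + W{\left(-1 \right)}} = \sqrt{\frac{10 - 18}{2 \cdot 10} + \sqrt{17 - 1}} = \sqrt{\frac{1}{2} \cdot \frac{1}{10} \left(-8\right) + \sqrt{16}} = \sqrt{- \frac{2}{5} + 4} = \sqrt{\frac{18}{5}} = \frac{3 \sqrt{10}}{5}$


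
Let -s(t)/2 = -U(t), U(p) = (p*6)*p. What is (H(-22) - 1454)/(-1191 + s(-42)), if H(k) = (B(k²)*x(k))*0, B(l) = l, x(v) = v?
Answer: -1454/19977 ≈ -0.072784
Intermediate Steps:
U(p) = 6*p² (U(p) = (6*p)*p = 6*p²)
s(t) = 12*t² (s(t) = -(-2)*6*t² = -(-12)*t² = 12*t²)
H(k) = 0 (H(k) = (k²*k)*0 = k³*0 = 0)
(H(-22) - 1454)/(-1191 + s(-42)) = (0 - 1454)/(-1191 + 12*(-42)²) = -1454/(-1191 + 12*1764) = -1454/(-1191 + 21168) = -1454/19977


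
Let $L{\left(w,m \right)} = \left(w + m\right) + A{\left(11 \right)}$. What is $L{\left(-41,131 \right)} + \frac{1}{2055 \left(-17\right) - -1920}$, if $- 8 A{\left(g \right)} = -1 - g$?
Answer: $\frac{6041743}{66030} \approx 91.5$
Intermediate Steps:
$A{\left(g \right)} = \frac{1}{8} + \frac{g}{8}$ ($A{\left(g \right)} = - \frac{-1 - g}{8} = \frac{1}{8} + \frac{g}{8}$)
$L{\left(w,m \right)} = \frac{3}{2} + m + w$ ($L{\left(w,m \right)} = \left(w + m\right) + \left(\frac{1}{8} + \frac{1}{8} \cdot 11\right) = \left(m + w\right) + \left(\frac{1}{8} + \frac{11}{8}\right) = \left(m + w\right) + \frac{3}{2} = \frac{3}{2} + m + w$)
$L{\left(-41,131 \right)} + \frac{1}{2055 \left(-17\right) - -1920} = \left(\frac{3}{2} + 131 - 41\right) + \frac{1}{2055 \left(-17\right) - -1920} = \frac{183}{2} + \frac{1}{-34935 + \left(1932 - 12\right)} = \frac{183}{2} + \frac{1}{-34935 + 1920} = \frac{183}{2} + \frac{1}{-33015} = \frac{183}{2} - \frac{1}{33015} = \frac{6041743}{66030}$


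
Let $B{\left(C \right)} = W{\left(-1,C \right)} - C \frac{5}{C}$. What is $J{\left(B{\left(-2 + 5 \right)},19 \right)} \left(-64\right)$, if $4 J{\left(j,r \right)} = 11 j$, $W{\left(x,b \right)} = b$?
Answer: $352$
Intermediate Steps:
$B{\left(C \right)} = -5 + C$ ($B{\left(C \right)} = C - C \frac{5}{C} = C - 5 = -5 + C$)
$J{\left(j,r \right)} = \frac{11 j}{4}$
$J{\left(B{\left(-2 + 5 \right)},19 \right)} \left(-64\right) = \frac{11 \left(-5 + \left(-2 + 5\right)\right)}{4} \left(-64\right) = \frac{11 \left(-5 + 3\right)}{4} \left(-64\right) = \frac{11}{4} \left(-2\right) \left(-64\right) = \left(- \frac{11}{2}\right) \left(-64\right) = 352$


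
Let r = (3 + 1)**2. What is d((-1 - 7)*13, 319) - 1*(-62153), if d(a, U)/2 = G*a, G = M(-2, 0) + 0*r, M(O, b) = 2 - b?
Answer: 61737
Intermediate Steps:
r = 16 (r = 4**2 = 16)
G = 2 (G = (2 - 1*0) + 0*16 = (2 + 0) + 0 = 2 + 0 = 2)
d(a, U) = 4*a (d(a, U) = 2*(2*a) = 4*a)
d((-1 - 7)*13, 319) - 1*(-62153) = 4*((-1 - 7)*13) - 1*(-62153) = 4*(-8*13) + 62153 = 4*(-104) + 62153 = -416 + 62153 = 61737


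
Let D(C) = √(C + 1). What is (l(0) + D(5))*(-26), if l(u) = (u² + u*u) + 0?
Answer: -26*√6 ≈ -63.687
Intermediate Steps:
l(u) = 2*u² (l(u) = (u² + u²) + 0 = 2*u² + 0 = 2*u²)
D(C) = √(1 + C)
(l(0) + D(5))*(-26) = (2*0² + √(1 + 5))*(-26) = (2*0 + √6)*(-26) = (0 + √6)*(-26) = √6*(-26) = -26*√6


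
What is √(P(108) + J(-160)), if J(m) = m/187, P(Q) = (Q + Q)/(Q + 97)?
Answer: 2*√72759830/38335 ≈ 0.44502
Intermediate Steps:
P(Q) = 2*Q/(97 + Q) (P(Q) = (2*Q)/(97 + Q) = 2*Q/(97 + Q))
J(m) = m/187 (J(m) = m*(1/187) = m/187)
√(P(108) + J(-160)) = √(2*108/(97 + 108) + (1/187)*(-160)) = √(2*108/205 - 160/187) = √(2*108*(1/205) - 160/187) = √(216/205 - 160/187) = √(7592/38335) = 2*√72759830/38335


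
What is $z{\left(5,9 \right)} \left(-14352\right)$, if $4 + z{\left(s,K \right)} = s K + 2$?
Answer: $-617136$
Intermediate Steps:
$z{\left(s,K \right)} = -2 + K s$ ($z{\left(s,K \right)} = -4 + \left(s K + 2\right) = -4 + \left(K s + 2\right) = -4 + \left(2 + K s\right) = -2 + K s$)
$z{\left(5,9 \right)} \left(-14352\right) = \left(-2 + 9 \cdot 5\right) \left(-14352\right) = \left(-2 + 45\right) \left(-14352\right) = 43 \left(-14352\right) = -617136$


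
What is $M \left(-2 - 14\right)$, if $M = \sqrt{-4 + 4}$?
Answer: $0$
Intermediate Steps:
$M = 0$ ($M = \sqrt{0} = 0$)
$M \left(-2 - 14\right) = 0 \left(-2 - 14\right) = 0 \left(-16\right) = 0$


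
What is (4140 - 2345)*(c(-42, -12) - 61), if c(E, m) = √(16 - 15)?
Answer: -107700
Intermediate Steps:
c(E, m) = 1 (c(E, m) = √1 = 1)
(4140 - 2345)*(c(-42, -12) - 61) = (4140 - 2345)*(1 - 61) = 1795*(-60) = -107700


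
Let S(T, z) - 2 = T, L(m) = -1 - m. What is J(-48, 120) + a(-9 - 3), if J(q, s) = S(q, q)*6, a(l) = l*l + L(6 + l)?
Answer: -127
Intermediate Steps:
a(l) = -7 + l**2 - l (a(l) = l*l + (-1 - (6 + l)) = l**2 + (-1 + (-6 - l)) = l**2 + (-7 - l) = -7 + l**2 - l)
S(T, z) = 2 + T
J(q, s) = 12 + 6*q (J(q, s) = (2 + q)*6 = 12 + 6*q)
J(-48, 120) + a(-9 - 3) = (12 + 6*(-48)) + (-7 + (-9 - 3)**2 - (-9 - 3)) = (12 - 288) + (-7 + (-12)**2 - 1*(-12)) = -276 + (-7 + 144 + 12) = -276 + 149 = -127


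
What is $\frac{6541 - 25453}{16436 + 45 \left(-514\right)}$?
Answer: $\frac{9456}{3347} \approx 2.8252$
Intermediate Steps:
$\frac{6541 - 25453}{16436 + 45 \left(-514\right)} = - \frac{18912}{16436 - 23130} = - \frac{18912}{-6694} = \left(-18912\right) \left(- \frac{1}{6694}\right) = \frac{9456}{3347}$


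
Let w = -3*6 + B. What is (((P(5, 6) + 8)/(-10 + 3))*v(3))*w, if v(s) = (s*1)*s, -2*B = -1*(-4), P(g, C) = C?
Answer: 360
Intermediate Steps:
B = -2 (B = -(-1)*(-4)/2 = -1/2*4 = -2)
w = -20 (w = -3*6 - 2 = -18 - 2 = -20)
v(s) = s**2 (v(s) = s*s = s**2)
(((P(5, 6) + 8)/(-10 + 3))*v(3))*w = (((6 + 8)/(-10 + 3))*3**2)*(-20) = ((14/(-7))*9)*(-20) = ((14*(-1/7))*9)*(-20) = -2*9*(-20) = -18*(-20) = 360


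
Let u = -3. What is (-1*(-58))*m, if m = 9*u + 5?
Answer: -1276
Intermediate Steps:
m = -22 (m = 9*(-3) + 5 = -27 + 5 = -22)
(-1*(-58))*m = -1*(-58)*(-22) = 58*(-22) = -1276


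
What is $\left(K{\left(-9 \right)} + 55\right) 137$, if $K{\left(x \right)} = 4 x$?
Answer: $2603$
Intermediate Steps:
$\left(K{\left(-9 \right)} + 55\right) 137 = \left(4 \left(-9\right) + 55\right) 137 = \left(-36 + 55\right) 137 = 19 \cdot 137 = 2603$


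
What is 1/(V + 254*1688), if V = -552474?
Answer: -1/123722 ≈ -8.0826e-6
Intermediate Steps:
1/(V + 254*1688) = 1/(-552474 + 254*1688) = 1/(-552474 + 428752) = 1/(-123722) = -1/123722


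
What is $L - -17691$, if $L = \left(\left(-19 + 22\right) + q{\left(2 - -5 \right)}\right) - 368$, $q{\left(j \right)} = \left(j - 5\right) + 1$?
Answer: $17329$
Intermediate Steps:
$q{\left(j \right)} = -4 + j$ ($q{\left(j \right)} = \left(-5 + j\right) + 1 = -4 + j$)
$L = -362$ ($L = \left(\left(-19 + 22\right) + \left(-4 + \left(2 - -5\right)\right)\right) - 368 = \left(3 + \left(-4 + \left(2 + 5\right)\right)\right) - 368 = \left(3 + \left(-4 + 7\right)\right) - 368 = \left(3 + 3\right) - 368 = 6 - 368 = -362$)
$L - -17691 = -362 - -17691 = -362 + 17691 = 17329$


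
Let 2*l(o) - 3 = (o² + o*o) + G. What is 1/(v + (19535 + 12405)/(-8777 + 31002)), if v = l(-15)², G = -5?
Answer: 4445/223038708 ≈ 1.9929e-5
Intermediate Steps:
l(o) = -1 + o² (l(o) = 3/2 + ((o² + o*o) - 5)/2 = 3/2 + ((o² + o²) - 5)/2 = 3/2 + (2*o² - 5)/2 = 3/2 + (-5 + 2*o²)/2 = 3/2 + (-5/2 + o²) = -1 + o²)
v = 50176 (v = (-1 + (-15)²)² = (-1 + 225)² = 224² = 50176)
1/(v + (19535 + 12405)/(-8777 + 31002)) = 1/(50176 + (19535 + 12405)/(-8777 + 31002)) = 1/(50176 + 31940/22225) = 1/(50176 + 31940*(1/22225)) = 1/(50176 + 6388/4445) = 1/(223038708/4445) = 4445/223038708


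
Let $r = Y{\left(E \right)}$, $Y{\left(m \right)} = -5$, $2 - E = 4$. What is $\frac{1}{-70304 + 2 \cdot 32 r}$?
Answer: $- \frac{1}{70624} \approx -1.4159 \cdot 10^{-5}$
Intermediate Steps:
$E = -2$ ($E = 2 - 4 = -2$)
$r = -5$
$\frac{1}{-70304 + 2 \cdot 32 r} = \frac{1}{-70304 + 2 \cdot 32 \left(-5\right)} = \frac{1}{-70304 + 64 \left(-5\right)} = \frac{1}{-70304 - 320} = \frac{1}{-70624} = - \frac{1}{70624}$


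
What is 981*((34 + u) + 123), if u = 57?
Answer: 209934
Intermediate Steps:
981*((34 + u) + 123) = 981*((34 + 57) + 123) = 981*(91 + 123) = 981*214 = 209934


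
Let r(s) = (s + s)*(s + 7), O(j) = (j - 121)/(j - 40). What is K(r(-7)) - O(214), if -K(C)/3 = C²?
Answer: -31/58 ≈ -0.53448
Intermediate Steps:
O(j) = (-121 + j)/(-40 + j)
r(s) = 2*s*(7 + s) (r(s) = (2*s)*(7 + s) = 2*s*(7 + s))
K(C) = -3*C²
K(r(-7)) - O(214) = -3*196*(7 - 7)² - (-121 + 214)/(-40 + 214) = -3*(2*(-7)*0)² - 93/174 = -3*0² - 93/174 = -3*0 - 1*31/58 = 0 - 31/58 = -31/58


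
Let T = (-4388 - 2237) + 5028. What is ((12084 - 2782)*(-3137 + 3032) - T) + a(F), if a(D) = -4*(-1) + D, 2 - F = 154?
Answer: -975261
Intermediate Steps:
F = -152 (F = 2 - 1*154 = 2 - 154 = -152)
T = -1597 (T = -6625 + 5028 = -1597)
a(D) = 4 + D
((12084 - 2782)*(-3137 + 3032) - T) + a(F) = ((12084 - 2782)*(-3137 + 3032) - 1*(-1597)) + (4 - 152) = (9302*(-105) + 1597) - 148 = (-976710 + 1597) - 148 = -975113 - 148 = -975261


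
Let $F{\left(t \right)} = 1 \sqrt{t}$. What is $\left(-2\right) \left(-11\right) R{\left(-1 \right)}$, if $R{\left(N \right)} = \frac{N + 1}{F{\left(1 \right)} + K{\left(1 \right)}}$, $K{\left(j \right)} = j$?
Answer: $0$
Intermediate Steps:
$F{\left(t \right)} = \sqrt{t}$
$R{\left(N \right)} = \frac{1}{2} + \frac{N}{2}$ ($R{\left(N \right)} = \frac{N + 1}{\sqrt{1} + 1} = \frac{1 + N}{1 + 1} = \frac{1 + N}{2} = \left(1 + N\right) \frac{1}{2} = \frac{1}{2} + \frac{N}{2}$)
$\left(-2\right) \left(-11\right) R{\left(-1 \right)} = \left(-2\right) \left(-11\right) \left(\frac{1}{2} + \frac{1}{2} \left(-1\right)\right) = 22 \left(\frac{1}{2} - \frac{1}{2}\right) = 22 \cdot 0 = 0$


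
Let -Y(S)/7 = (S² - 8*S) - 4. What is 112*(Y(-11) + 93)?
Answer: -150304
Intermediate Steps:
Y(S) = 28 - 7*S² + 56*S (Y(S) = -7*((S² - 8*S) - 4) = -7*(-4 + S² - 8*S) = 28 - 7*S² + 56*S)
112*(Y(-11) + 93) = 112*((28 - 7*(-11)² + 56*(-11)) + 93) = 112*((28 - 7*121 - 616) + 93) = 112*((28 - 847 - 616) + 93) = 112*(-1435 + 93) = 112*(-1342) = -150304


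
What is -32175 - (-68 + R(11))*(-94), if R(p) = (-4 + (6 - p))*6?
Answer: -43643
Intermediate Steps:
R(p) = 12 - 6*p (R(p) = (2 - p)*6 = 12 - 6*p)
-32175 - (-68 + R(11))*(-94) = -32175 - (-68 + (12 - 6*11))*(-94) = -32175 - (-68 + (12 - 66))*(-94) = -32175 - (-68 - 54)*(-94) = -32175 - (-122)*(-94) = -32175 - 1*11468 = -32175 - 11468 = -43643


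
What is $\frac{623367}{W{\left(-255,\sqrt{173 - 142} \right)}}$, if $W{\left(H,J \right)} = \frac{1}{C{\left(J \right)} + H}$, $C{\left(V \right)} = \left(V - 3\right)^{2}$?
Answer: $-134023905 - 3740202 \sqrt{31} \approx -1.5485 \cdot 10^{8}$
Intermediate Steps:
$C{\left(V \right)} = \left(-3 + V\right)^{2}$
$W{\left(H,J \right)} = \frac{1}{H + \left(-3 + J\right)^{2}}$ ($W{\left(H,J \right)} = \frac{1}{\left(-3 + J\right)^{2} + H} = \frac{1}{H + \left(-3 + J\right)^{2}}$)
$\frac{623367}{W{\left(-255,\sqrt{173 - 142} \right)}} = \frac{623367}{\frac{1}{-255 + \left(-3 + \sqrt{173 - 142}\right)^{2}}} = \frac{623367}{\frac{1}{-255 + \left(-3 + \sqrt{31}\right)^{2}}} = 623367 \left(-255 + \left(-3 + \sqrt{31}\right)^{2}\right) = -158958585 + 623367 \left(-3 + \sqrt{31}\right)^{2}$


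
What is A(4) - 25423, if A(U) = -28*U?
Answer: -25535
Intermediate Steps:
A(4) - 25423 = -28*4 - 25423 = -112 - 25423 = -25535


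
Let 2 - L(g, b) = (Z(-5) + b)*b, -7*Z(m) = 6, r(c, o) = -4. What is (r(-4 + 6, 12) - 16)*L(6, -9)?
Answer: 12140/7 ≈ 1734.3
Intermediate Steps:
Z(m) = -6/7 (Z(m) = -1/7*6 = -6/7)
L(g, b) = 2 - b*(-6/7 + b) (L(g, b) = 2 - (-6/7 + b)*b = 2 - b*(-6/7 + b))
(r(-4 + 6, 12) - 16)*L(6, -9) = (-4 - 16)*(2 - 1*(-9)**2 + (6/7)*(-9)) = -20*(2 - 1*81 - 54/7) = -20*(2 - 81 - 54/7) = -20*(-607/7) = 12140/7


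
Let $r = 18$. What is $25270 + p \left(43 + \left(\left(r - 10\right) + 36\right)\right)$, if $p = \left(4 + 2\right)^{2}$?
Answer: $28402$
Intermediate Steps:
$p = 36$ ($p = 6^{2} = 36$)
$25270 + p \left(43 + \left(\left(r - 10\right) + 36\right)\right) = 25270 + 36 \left(43 + \left(\left(18 - 10\right) + 36\right)\right) = 25270 + 36 \left(43 + \left(8 + 36\right)\right) = 25270 + 36 \left(43 + 44\right) = 25270 + 36 \cdot 87 = 25270 + 3132 = 28402$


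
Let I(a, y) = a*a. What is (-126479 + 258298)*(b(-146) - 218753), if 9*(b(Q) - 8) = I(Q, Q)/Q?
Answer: -259531969969/9 ≈ -2.8837e+10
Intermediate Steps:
I(a, y) = a**2
b(Q) = 8 + Q/9 (b(Q) = 8 + (Q**2/Q)/9 = 8 + Q/9)
(-126479 + 258298)*(b(-146) - 218753) = (-126479 + 258298)*((8 + (1/9)*(-146)) - 218753) = 131819*((8 - 146/9) - 218753) = 131819*(-74/9 - 218753) = 131819*(-1968851/9) = -259531969969/9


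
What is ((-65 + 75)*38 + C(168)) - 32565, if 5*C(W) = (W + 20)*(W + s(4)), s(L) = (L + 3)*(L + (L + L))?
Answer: -113549/5 ≈ -22710.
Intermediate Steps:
s(L) = 3*L*(3 + L) (s(L) = (3 + L)*(L + 2*L) = (3 + L)*(3*L) = 3*L*(3 + L))
C(W) = (20 + W)*(84 + W)/5 (C(W) = ((W + 20)*(W + 3*4*(3 + 4)))/5 = ((20 + W)*(W + 3*4*7))/5 = ((20 + W)*(W + 84))/5 = ((20 + W)*(84 + W))/5 = (20 + W)*(84 + W)/5)
((-65 + 75)*38 + C(168)) - 32565 = ((-65 + 75)*38 + (336 + (⅕)*168² + (104/5)*168)) - 32565 = (10*38 + (336 + (⅕)*28224 + 17472/5)) - 32565 = (380 + (336 + 28224/5 + 17472/5)) - 32565 = (380 + 47376/5) - 32565 = 49276/5 - 32565 = -113549/5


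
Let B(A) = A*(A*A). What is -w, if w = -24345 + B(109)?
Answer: -1270684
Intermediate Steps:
B(A) = A³ (B(A) = A*A² = A³)
w = 1270684 (w = -24345 + 109³ = -24345 + 1295029 = 1270684)
-w = -1*1270684 = -1270684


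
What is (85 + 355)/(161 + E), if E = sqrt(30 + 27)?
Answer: 8855/3233 - 55*sqrt(57)/3233 ≈ 2.6105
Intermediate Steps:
E = sqrt(57) ≈ 7.5498
(85 + 355)/(161 + E) = (85 + 355)/(161 + sqrt(57)) = 440/(161 + sqrt(57))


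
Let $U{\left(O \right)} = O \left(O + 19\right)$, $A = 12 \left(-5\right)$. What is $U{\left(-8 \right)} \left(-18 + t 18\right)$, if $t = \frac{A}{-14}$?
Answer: $- \frac{36432}{7} \approx -5204.6$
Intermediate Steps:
$A = -60$
$U{\left(O \right)} = O \left(19 + O\right)$
$t = \frac{30}{7}$ ($t = - \frac{60}{-14} = \left(-60\right) \left(- \frac{1}{14}\right) = \frac{30}{7} \approx 4.2857$)
$U{\left(-8 \right)} \left(-18 + t 18\right) = - 8 \left(19 - 8\right) \left(-18 + \frac{30}{7} \cdot 18\right) = \left(-8\right) 11 \left(-18 + \frac{540}{7}\right) = \left(-88\right) \frac{414}{7} = - \frac{36432}{7}$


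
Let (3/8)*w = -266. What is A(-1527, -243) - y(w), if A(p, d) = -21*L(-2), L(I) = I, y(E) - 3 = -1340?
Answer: 1379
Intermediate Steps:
w = -2128/3 (w = (8/3)*(-266) = -2128/3 ≈ -709.33)
y(E) = -1337 (y(E) = 3 - 1340 = -1337)
A(p, d) = 42 (A(p, d) = -21*(-2) = 42)
A(-1527, -243) - y(w) = 42 - 1*(-1337) = 42 + 1337 = 1379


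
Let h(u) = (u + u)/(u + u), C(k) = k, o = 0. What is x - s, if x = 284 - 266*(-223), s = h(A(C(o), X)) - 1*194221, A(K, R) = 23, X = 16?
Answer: 253822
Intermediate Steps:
h(u) = 1 (h(u) = (2*u)/((2*u)) = (2*u)*(1/(2*u)) = 1)
s = -194220 (s = 1 - 1*194221 = 1 - 194221 = -194220)
x = 59602 (x = 284 + 59318 = 59602)
x - s = 59602 - 1*(-194220) = 59602 + 194220 = 253822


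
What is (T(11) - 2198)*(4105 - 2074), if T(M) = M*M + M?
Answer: -4196046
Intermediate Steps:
T(M) = M + M² (T(M) = M² + M = M + M²)
(T(11) - 2198)*(4105 - 2074) = (11*(1 + 11) - 2198)*(4105 - 2074) = (11*12 - 2198)*2031 = (132 - 2198)*2031 = -2066*2031 = -4196046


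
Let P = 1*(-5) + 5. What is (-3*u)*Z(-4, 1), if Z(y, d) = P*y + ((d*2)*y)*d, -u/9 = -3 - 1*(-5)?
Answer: -432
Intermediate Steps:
P = 0 (P = -5 + 5 = 0)
u = -18 (u = -9*(-3 - 1*(-5)) = -9*(-3 + 5) = -9*2 = -18)
Z(y, d) = 2*y*d² (Z(y, d) = 0*y + ((d*2)*y)*d = 0 + ((2*d)*y)*d = 0 + (2*d*y)*d = 0 + 2*y*d² = 2*y*d²)
(-3*u)*Z(-4, 1) = (-3*(-18))*(2*(-4)*1²) = 54*(2*(-4)*1) = 54*(-8) = -432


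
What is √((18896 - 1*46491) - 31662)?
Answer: I*√59257 ≈ 243.43*I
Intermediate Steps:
√((18896 - 1*46491) - 31662) = √((18896 - 46491) - 31662) = √(-27595 - 31662) = √(-59257) = I*√59257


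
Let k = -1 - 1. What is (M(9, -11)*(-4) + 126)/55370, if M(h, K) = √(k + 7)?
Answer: 9/3955 - 2*√5/27685 ≈ 0.0021141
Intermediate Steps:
k = -2
M(h, K) = √5 (M(h, K) = √(-2 + 7) = √5)
(M(9, -11)*(-4) + 126)/55370 = (√5*(-4) + 126)/55370 = (-4*√5 + 126)*(1/55370) = (126 - 4*√5)*(1/55370) = 9/3955 - 2*√5/27685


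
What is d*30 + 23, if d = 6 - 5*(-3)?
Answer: 653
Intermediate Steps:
d = 21 (d = 6 + 15 = 21)
d*30 + 23 = 21*30 + 23 = 630 + 23 = 653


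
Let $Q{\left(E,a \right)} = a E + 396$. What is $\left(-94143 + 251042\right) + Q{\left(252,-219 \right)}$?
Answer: $102107$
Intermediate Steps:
$Q{\left(E,a \right)} = 396 + E a$ ($Q{\left(E,a \right)} = E a + 396 = 396 + E a$)
$\left(-94143 + 251042\right) + Q{\left(252,-219 \right)} = \left(-94143 + 251042\right) + \left(396 + 252 \left(-219\right)\right) = 156899 + \left(396 - 55188\right) = 156899 - 54792 = 102107$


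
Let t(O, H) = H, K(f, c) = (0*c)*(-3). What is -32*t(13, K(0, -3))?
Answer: 0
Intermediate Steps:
K(f, c) = 0 (K(f, c) = 0*(-3) = 0)
-32*t(13, K(0, -3)) = -32*0 = 0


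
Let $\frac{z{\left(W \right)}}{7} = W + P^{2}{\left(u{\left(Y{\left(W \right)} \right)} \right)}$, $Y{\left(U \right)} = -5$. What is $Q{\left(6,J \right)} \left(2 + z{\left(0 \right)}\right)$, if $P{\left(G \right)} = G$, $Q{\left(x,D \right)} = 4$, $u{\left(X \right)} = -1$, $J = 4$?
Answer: $36$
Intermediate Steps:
$z{\left(W \right)} = 7 + 7 W$ ($z{\left(W \right)} = 7 \left(W + \left(-1\right)^{2}\right) = 7 \left(W + 1\right) = 7 \left(1 + W\right) = 7 + 7 W$)
$Q{\left(6,J \right)} \left(2 + z{\left(0 \right)}\right) = 4 \left(2 + \left(7 + 7 \cdot 0\right)\right) = 4 \left(2 + \left(7 + 0\right)\right) = 4 \left(2 + 7\right) = 4 \cdot 9 = 36$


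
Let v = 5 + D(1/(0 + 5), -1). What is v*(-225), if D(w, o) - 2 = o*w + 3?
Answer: -2205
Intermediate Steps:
D(w, o) = 5 + o*w (D(w, o) = 2 + (o*w + 3) = 2 + (3 + o*w) = 5 + o*w)
v = 49/5 (v = 5 + (5 - 1/(0 + 5)) = 5 + (5 - 1/5) = 5 + (5 - 1*⅕) = 5 + (5 - ⅕) = 5 + 24/5 = 49/5 ≈ 9.8000)
v*(-225) = (49/5)*(-225) = -2205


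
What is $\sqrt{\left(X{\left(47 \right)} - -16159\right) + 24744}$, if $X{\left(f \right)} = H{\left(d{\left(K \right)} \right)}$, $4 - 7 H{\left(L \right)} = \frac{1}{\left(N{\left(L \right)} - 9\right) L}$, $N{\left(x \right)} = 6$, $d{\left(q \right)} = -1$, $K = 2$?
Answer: $\frac{\sqrt{18038454}}{21} \approx 202.25$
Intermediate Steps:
$H{\left(L \right)} = \frac{4}{7} + \frac{1}{21 L}$ ($H{\left(L \right)} = \frac{4}{7} - \frac{\frac{1}{6 - 9} \frac{1}{L}}{7} = \frac{4}{7} - \frac{\frac{1}{-3} \frac{1}{L}}{7} = \frac{4}{7} - \frac{\left(- \frac{1}{3}\right) \frac{1}{L}}{7} = \frac{4}{7} + \frac{1}{21 L}$)
$X{\left(f \right)} = \frac{11}{21}$ ($X{\left(f \right)} = \frac{1 + 12 \left(-1\right)}{21 \left(-1\right)} = \frac{1}{21} \left(-1\right) \left(1 - 12\right) = \frac{1}{21} \left(-1\right) \left(-11\right) = \frac{11}{21}$)
$\sqrt{\left(X{\left(47 \right)} - -16159\right) + 24744} = \sqrt{\left(\frac{11}{21} - -16159\right) + 24744} = \sqrt{\left(\frac{11}{21} + 16159\right) + 24744} = \sqrt{\frac{339350}{21} + 24744} = \sqrt{\frac{858974}{21}} = \frac{\sqrt{18038454}}{21}$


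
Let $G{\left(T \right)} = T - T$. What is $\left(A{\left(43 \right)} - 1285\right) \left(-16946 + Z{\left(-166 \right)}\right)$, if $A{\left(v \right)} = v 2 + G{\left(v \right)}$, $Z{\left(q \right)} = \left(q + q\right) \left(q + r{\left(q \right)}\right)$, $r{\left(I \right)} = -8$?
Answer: $-48945578$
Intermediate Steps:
$G{\left(T \right)} = 0$
$Z{\left(q \right)} = 2 q \left(-8 + q\right)$ ($Z{\left(q \right)} = \left(q + q\right) \left(q - 8\right) = 2 q \left(-8 + q\right)$)
$A{\left(v \right)} = 2 v$ ($A{\left(v \right)} = v 2 + 0 = 2 v + 0 = 2 v$)
$\left(A{\left(43 \right)} - 1285\right) \left(-16946 + Z{\left(-166 \right)}\right) = \left(2 \cdot 43 - 1285\right) \left(-16946 + 2 \left(-166\right) \left(-8 - 166\right)\right) = \left(86 - 1285\right) \left(-16946 + 2 \left(-166\right) \left(-174\right)\right) = - 1199 \left(-16946 + 57768\right) = \left(-1199\right) 40822 = -48945578$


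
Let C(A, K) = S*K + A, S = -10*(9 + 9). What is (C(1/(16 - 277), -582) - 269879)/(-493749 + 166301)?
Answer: 10774015/21365982 ≈ 0.50426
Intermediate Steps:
S = -180 (S = -10*18 = -180)
C(A, K) = A - 180*K (C(A, K) = -180*K + A = A - 180*K)
(C(1/(16 - 277), -582) - 269879)/(-493749 + 166301) = ((1/(16 - 277) - 180*(-582)) - 269879)/(-493749 + 166301) = ((1/(-261) + 104760) - 269879)/(-327448) = ((-1/261 + 104760) - 269879)*(-1/327448) = (27342359/261 - 269879)*(-1/327448) = -43096060/261*(-1/327448) = 10774015/21365982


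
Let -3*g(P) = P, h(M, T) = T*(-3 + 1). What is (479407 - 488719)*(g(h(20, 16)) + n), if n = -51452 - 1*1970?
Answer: 497366336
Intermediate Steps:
h(M, T) = -2*T (h(M, T) = T*(-2) = -2*T)
g(P) = -P/3
n = -53422 (n = -51452 - 1970 = -53422)
(479407 - 488719)*(g(h(20, 16)) + n) = (479407 - 488719)*(-(-2)*16/3 - 53422) = -9312*(-⅓*(-32) - 53422) = -9312*(32/3 - 53422) = -9312*(-160234/3) = 497366336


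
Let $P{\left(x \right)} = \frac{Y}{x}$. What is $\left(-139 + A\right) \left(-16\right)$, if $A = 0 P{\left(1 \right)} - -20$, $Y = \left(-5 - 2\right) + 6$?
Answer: $1904$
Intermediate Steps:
$Y = -1$ ($Y = -7 + 6 = -1$)
$P{\left(x \right)} = - \frac{1}{x}$
$A = 20$ ($A = 0 \left(- 1^{-1}\right) - -20 = 0 \left(\left(-1\right) 1\right) + 20 = 0 \left(-1\right) + 20 = 0 + 20 = 20$)
$\left(-139 + A\right) \left(-16\right) = \left(-139 + 20\right) \left(-16\right) = \left(-119\right) \left(-16\right) = 1904$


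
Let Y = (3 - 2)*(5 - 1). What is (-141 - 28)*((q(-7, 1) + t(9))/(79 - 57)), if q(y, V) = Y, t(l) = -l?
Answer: 845/22 ≈ 38.409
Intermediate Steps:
Y = 4 (Y = 1*4 = 4)
q(y, V) = 4
(-141 - 28)*((q(-7, 1) + t(9))/(79 - 57)) = (-141 - 28)*((4 - 1*9)/(79 - 57)) = -169*(4 - 9)/22 = -(-845)/22 = -169*(-5/22) = 845/22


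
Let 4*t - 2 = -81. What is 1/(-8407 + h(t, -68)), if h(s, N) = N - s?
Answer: -4/33821 ≈ -0.00011827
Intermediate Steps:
t = -79/4 (t = ½ + (¼)*(-81) = ½ - 81/4 = -79/4 ≈ -19.750)
1/(-8407 + h(t, -68)) = 1/(-8407 + (-68 - 1*(-79/4))) = 1/(-8407 + (-68 + 79/4)) = 1/(-8407 - 193/4) = 1/(-33821/4) = -4/33821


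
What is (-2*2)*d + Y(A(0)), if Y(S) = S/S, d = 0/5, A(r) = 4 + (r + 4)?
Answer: 1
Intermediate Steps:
A(r) = 8 + r (A(r) = 4 + (4 + r) = 8 + r)
d = 0 (d = 0*(1/5) = 0)
Y(S) = 1
(-2*2)*d + Y(A(0)) = -2*2*0 + 1 = -4*0 + 1 = 0 + 1 = 1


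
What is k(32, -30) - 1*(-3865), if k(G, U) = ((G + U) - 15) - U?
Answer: 3882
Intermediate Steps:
k(G, U) = -15 + G (k(G, U) = (-15 + G + U) - U = -15 + G)
k(32, -30) - 1*(-3865) = (-15 + 32) - 1*(-3865) = 17 + 3865 = 3882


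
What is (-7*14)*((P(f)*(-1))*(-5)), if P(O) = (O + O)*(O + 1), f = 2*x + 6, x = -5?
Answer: -11760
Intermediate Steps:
f = -4 (f = 2*(-5) + 6 = -10 + 6 = -4)
P(O) = 2*O*(1 + O) (P(O) = (2*O)*(1 + O) = 2*O*(1 + O))
(-7*14)*((P(f)*(-1))*(-5)) = (-7*14)*(((2*(-4)*(1 - 4))*(-1))*(-5)) = -98*(2*(-4)*(-3))*(-1)*(-5) = -98*24*(-1)*(-5) = -(-2352)*(-5) = -98*120 = -11760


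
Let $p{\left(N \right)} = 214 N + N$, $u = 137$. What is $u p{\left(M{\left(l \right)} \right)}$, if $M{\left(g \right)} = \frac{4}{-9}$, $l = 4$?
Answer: $- \frac{117820}{9} \approx -13091.0$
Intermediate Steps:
$M{\left(g \right)} = - \frac{4}{9}$ ($M{\left(g \right)} = 4 \left(- \frac{1}{9}\right) = - \frac{4}{9}$)
$p{\left(N \right)} = 215 N$
$u p{\left(M{\left(l \right)} \right)} = 137 \cdot 215 \left(- \frac{4}{9}\right) = 137 \left(- \frac{860}{9}\right) = - \frac{117820}{9}$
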